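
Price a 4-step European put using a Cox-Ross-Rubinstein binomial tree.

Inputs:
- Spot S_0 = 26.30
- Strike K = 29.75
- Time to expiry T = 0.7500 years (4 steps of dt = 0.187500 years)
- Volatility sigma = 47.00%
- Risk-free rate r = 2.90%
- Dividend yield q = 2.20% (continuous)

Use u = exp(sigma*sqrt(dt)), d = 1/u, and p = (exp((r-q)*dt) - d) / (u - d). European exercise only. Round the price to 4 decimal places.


dt = T/N = 0.187500
u = exp(sigma*sqrt(dt)) = 1.225705; d = 1/u = 0.815857
p = (exp((r-q)*dt) - d) / (u - d) = 0.452500
Discount per step: exp(-r*dt) = 0.994577
Stock lattice S(k, i) with i counting down-moves:
  k=0: S(0,0) = 26.3000
  k=1: S(1,0) = 32.2360; S(1,1) = 21.4570
  k=2: S(2,0) = 39.5119; S(2,1) = 26.3000; S(2,2) = 17.5059
  k=3: S(3,0) = 48.4299; S(3,1) = 32.2360; S(3,2) = 21.4570; S(3,3) = 14.2823
  k=4: S(4,0) = 59.3607; S(4,1) = 39.5119; S(4,2) = 26.3000; S(4,3) = 17.5059; S(4,4) = 11.6523
Terminal payoffs V(N, i) = max(K - S_T, 0):
  V(4,0) = 0.000000; V(4,1) = 0.000000; V(4,2) = 3.450000; V(4,3) = 12.244117; V(4,4) = 18.097683
Backward induction: V(k, i) = exp(-r*dt) * [p * V(k+1, i) + (1-p) * V(k+1, i+1)].
  V(3,0) = exp(-r*dt) * [p*0.000000 + (1-p)*0.000000] = 0.000000
  V(3,1) = exp(-r*dt) * [p*0.000000 + (1-p)*3.450000] = 1.878631
  V(3,2) = exp(-r*dt) * [p*3.450000 + (1-p)*12.244117] = 8.219958
  V(3,3) = exp(-r*dt) * [p*12.244117 + (1-p)*18.097683] = 15.365166
  V(2,0) = exp(-r*dt) * [p*0.000000 + (1-p)*1.878631] = 1.022972
  V(2,1) = exp(-r*dt) * [p*1.878631 + (1-p)*8.219958] = 5.321490
  V(2,2) = exp(-r*dt) * [p*8.219958 + (1-p)*15.365166] = 12.066168
  V(1,0) = exp(-r*dt) * [p*1.022972 + (1-p)*5.321490] = 3.358100
  V(1,1) = exp(-r*dt) * [p*5.321490 + (1-p)*12.066168] = 8.965317
  V(0,0) = exp(-r*dt) * [p*3.358100 + (1-p)*8.965317] = 6.393191

Answer: Price = V(0,0) = 6.3932


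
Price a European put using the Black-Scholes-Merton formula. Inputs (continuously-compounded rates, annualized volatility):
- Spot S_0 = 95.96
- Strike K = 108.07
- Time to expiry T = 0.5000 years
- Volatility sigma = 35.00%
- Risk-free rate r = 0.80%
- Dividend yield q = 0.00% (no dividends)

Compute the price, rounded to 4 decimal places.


d1 = (ln(S/K) + (r - q + 0.5*sigma^2) * T) / (sigma * sqrt(T)) = -0.34031121
d2 = d1 - sigma * sqrt(T) = -0.58779858
exp(-rT) = 0.99600799; exp(-qT) = 1.00000000
P = K * exp(-rT) * N(-d2) - S_0 * exp(-qT) * N(-d1)
N(-d1) = 0.63318891; N(-d2) = 0.72166625
P = 108.0700 * 0.99600799 * 0.72166625 - 95.9600 * 1.00000000 * 0.63318891 = 16.9183

Answer: Price = 16.9183


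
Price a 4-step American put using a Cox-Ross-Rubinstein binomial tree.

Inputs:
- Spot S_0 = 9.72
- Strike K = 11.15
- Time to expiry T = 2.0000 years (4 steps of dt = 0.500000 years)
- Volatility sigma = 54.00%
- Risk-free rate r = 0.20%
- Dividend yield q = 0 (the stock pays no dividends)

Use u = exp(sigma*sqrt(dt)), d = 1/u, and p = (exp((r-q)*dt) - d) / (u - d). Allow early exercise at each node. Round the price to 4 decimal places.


dt = T/N = 0.500000
u = exp(sigma*sqrt(dt)) = 1.464974; d = 1/u = 0.682606
p = (exp((r-q)*dt) - d) / (u - d) = 0.406963
Discount per step: exp(-r*dt) = 0.999000
Stock lattice S(k, i) with i counting down-moves:
  k=0: S(0,0) = 9.7200
  k=1: S(1,0) = 14.2395; S(1,1) = 6.6349
  k=2: S(2,0) = 20.8606; S(2,1) = 9.7200; S(2,2) = 4.5290
  k=3: S(3,0) = 30.5602; S(3,1) = 14.2395; S(3,2) = 6.6349; S(3,3) = 3.0916
  k=4: S(4,0) = 44.7699; S(4,1) = 20.8606; S(4,2) = 9.7200; S(4,3) = 4.5290; S(4,4) = 2.1103
Terminal payoffs V(N, i) = max(K - S_T, 0):
  V(4,0) = 0.000000; V(4,1) = 0.000000; V(4,2) = 1.430000; V(4,3) = 6.620959; V(4,4) = 9.039690
Backward induction: V(k, i) = exp(-r*dt) * [p * V(k+1, i) + (1-p) * V(k+1, i+1)]; then take max(V_cont, immediate exercise) for American.
  V(3,0) = exp(-r*dt) * [p*0.000000 + (1-p)*0.000000] = 0.000000; exercise = 0.000000; V(3,0) = max -> 0.000000
  V(3,1) = exp(-r*dt) * [p*0.000000 + (1-p)*1.430000] = 0.847196; exercise = 0.000000; V(3,1) = max -> 0.847196
  V(3,2) = exp(-r*dt) * [p*1.430000 + (1-p)*6.620959] = 4.503927; exercise = 4.515071; V(3,2) = max -> 4.515071
  V(3,3) = exp(-r*dt) * [p*6.620959 + (1-p)*9.039690] = 8.047305; exercise = 8.058450; V(3,3) = max -> 8.058450
  V(2,0) = exp(-r*dt) * [p*0.000000 + (1-p)*0.847196] = 0.501917; exercise = 0.000000; V(2,0) = max -> 0.501917
  V(2,1) = exp(-r*dt) * [p*0.847196 + (1-p)*4.515071] = 3.019362; exercise = 1.430000; V(2,1) = max -> 3.019362
  V(2,2) = exp(-r*dt) * [p*4.515071 + (1-p)*8.058450] = 6.609814; exercise = 6.620959; V(2,2) = max -> 6.620959
  V(1,0) = exp(-r*dt) * [p*0.501917 + (1-p)*3.019362] = 1.992862; exercise = 0.000000; V(1,0) = max -> 1.992862
  V(1,1) = exp(-r*dt) * [p*3.019362 + (1-p)*6.620959] = 5.150091; exercise = 4.515071; V(1,1) = max -> 5.150091
  V(0,0) = exp(-r*dt) * [p*1.992862 + (1-p)*5.150091] = 3.861354; exercise = 1.430000; V(0,0) = max -> 3.861354

Answer: Price = V(0,0) = 3.8614


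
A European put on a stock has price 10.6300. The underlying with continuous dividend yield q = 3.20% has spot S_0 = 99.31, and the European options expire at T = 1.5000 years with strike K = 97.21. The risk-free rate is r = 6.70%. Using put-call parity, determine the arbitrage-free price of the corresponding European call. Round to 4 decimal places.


Put-call parity: C - P = S_0 * exp(-qT) - K * exp(-rT).
S_0 * exp(-qT) = 99.3100 * 0.95313379 = 94.65571639
K * exp(-rT) = 97.2100 * 0.90438511 = 87.91527678
C = P + S*exp(-qT) - K*exp(-rT)
C = 10.6300 + 94.65571639 - 87.91527678 = 17.3704

Answer: Call price = 17.3704


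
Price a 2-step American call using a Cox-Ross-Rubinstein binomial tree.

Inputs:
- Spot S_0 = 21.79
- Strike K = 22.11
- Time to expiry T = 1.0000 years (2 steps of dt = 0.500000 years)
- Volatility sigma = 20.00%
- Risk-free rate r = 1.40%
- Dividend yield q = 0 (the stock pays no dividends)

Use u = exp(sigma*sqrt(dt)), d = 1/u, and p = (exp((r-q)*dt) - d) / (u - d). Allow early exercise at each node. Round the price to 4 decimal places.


Answer: Price = V(0,0) = 1.6071

Derivation:
dt = T/N = 0.500000
u = exp(sigma*sqrt(dt)) = 1.151910; d = 1/u = 0.868123
p = (exp((r-q)*dt) - d) / (u - d) = 0.489456
Discount per step: exp(-r*dt) = 0.993024
Stock lattice S(k, i) with i counting down-moves:
  k=0: S(0,0) = 21.7900
  k=1: S(1,0) = 25.1001; S(1,1) = 18.9164
  k=2: S(2,0) = 28.9131; S(2,1) = 21.7900; S(2,2) = 16.4218
Terminal payoffs V(N, i) = max(S_T - K, 0):
  V(2,0) = 6.803073; V(2,1) = 0.000000; V(2,2) = 0.000000
Backward induction: V(k, i) = exp(-r*dt) * [p * V(k+1, i) + (1-p) * V(k+1, i+1)]; then take max(V_cont, immediate exercise) for American.
  V(1,0) = exp(-r*dt) * [p*6.803073 + (1-p)*0.000000] = 3.306581; exercise = 2.990117; V(1,0) = max -> 3.306581
  V(1,1) = exp(-r*dt) * [p*0.000000 + (1-p)*0.000000] = 0.000000; exercise = 0.000000; V(1,1) = max -> 0.000000
  V(0,0) = exp(-r*dt) * [p*3.306581 + (1-p)*0.000000] = 1.607138; exercise = 0.000000; V(0,0) = max -> 1.607138


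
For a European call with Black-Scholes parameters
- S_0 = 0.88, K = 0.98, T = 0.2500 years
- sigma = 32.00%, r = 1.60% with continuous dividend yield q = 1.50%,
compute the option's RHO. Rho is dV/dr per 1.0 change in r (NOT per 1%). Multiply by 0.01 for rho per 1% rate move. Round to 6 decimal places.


Answer: Rho = 0.055219

Derivation:
d1 = -0.5911291512; d2 = -0.7511291512
phi(d1) = 0.3349897415; exp(-qT) = 0.9962570225; exp(-rT) = 0.9960079893
N(d2) = 0.2262874667
Rho = K*T*exp(-rT)*N(d2) = 0.9800 * 0.2500 * 0.9960079893 * 0.2262874667 = 0.055219


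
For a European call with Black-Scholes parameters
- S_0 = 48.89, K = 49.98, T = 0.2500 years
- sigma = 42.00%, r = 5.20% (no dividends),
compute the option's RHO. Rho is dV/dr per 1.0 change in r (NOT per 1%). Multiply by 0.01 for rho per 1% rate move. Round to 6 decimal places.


Answer: Rho = 5.440774

Derivation:
d1 = 0.0619045294; d2 = -0.1480954706
phi(d1) = 0.3981786048; exp(-qT) = 1.0000000000; exp(-rT) = 0.9870841350
N(d2) = 0.4411337120
Rho = K*T*exp(-rT)*N(d2) = 49.9800 * 0.2500 * 0.9870841350 * 0.4411337120 = 5.440774


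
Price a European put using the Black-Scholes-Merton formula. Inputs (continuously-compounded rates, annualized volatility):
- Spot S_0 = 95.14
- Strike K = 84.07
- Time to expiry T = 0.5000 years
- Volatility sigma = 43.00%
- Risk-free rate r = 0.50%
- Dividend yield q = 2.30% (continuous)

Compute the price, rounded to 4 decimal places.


d1 = (ln(S/K) + (r - q + 0.5*sigma^2) * T) / (sigma * sqrt(T)) = 0.52926024
d2 = d1 - sigma * sqrt(T) = 0.22520432
exp(-rT) = 0.99750312; exp(-qT) = 0.98856587
P = K * exp(-rT) * N(-d2) - S_0 * exp(-qT) * N(-d1)
N(-d1) = 0.29831247; N(-d2) = 0.41091016
P = 84.0700 * 0.99750312 * 0.41091016 - 95.1400 * 0.98856587 * 0.29831247 = 6.4020

Answer: Price = 6.4020


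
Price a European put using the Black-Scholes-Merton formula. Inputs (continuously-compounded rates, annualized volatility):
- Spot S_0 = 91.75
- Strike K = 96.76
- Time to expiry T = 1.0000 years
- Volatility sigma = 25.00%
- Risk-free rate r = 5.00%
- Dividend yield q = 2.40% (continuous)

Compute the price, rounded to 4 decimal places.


Answer: Price = 10.3196

Derivation:
d1 = (ln(S/K) + (r - q + 0.5*sigma^2) * T) / (sigma * sqrt(T)) = 0.01633520
d2 = d1 - sigma * sqrt(T) = -0.23366480
exp(-rT) = 0.95122942; exp(-qT) = 0.97628571
P = K * exp(-rT) * N(-d2) - S_0 * exp(-qT) * N(-d1)
N(-d1) = 0.49348349; N(-d2) = 0.59237739
P = 96.7600 * 0.95122942 * 0.59237739 - 91.7500 * 0.97628571 * 0.49348349 = 10.3196


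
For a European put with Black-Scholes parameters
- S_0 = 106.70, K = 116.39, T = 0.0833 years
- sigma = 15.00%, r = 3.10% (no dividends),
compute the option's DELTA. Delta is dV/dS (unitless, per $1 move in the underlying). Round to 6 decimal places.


Answer: Delta = -0.972983

Derivation:
d1 = -1.9265652831; d2 = -1.9698578921
phi(d1) = 0.0623641038; exp(-qT) = 1.0000000000; exp(-rT) = 0.9974210313
N(-d1) = 0.9729830857
Delta = -exp(-qT) * N(-d1) = -1.0000000000 * 0.9729830857 = -0.972983


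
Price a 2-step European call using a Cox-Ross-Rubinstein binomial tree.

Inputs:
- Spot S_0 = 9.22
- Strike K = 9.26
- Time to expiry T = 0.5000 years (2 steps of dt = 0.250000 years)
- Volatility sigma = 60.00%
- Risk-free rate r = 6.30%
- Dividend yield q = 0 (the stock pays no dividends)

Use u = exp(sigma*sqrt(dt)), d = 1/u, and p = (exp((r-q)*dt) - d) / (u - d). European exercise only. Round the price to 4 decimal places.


dt = T/N = 0.250000
u = exp(sigma*sqrt(dt)) = 1.349859; d = 1/u = 0.740818
p = (exp((r-q)*dt) - d) / (u - d) = 0.451623
Discount per step: exp(-r*dt) = 0.984373
Stock lattice S(k, i) with i counting down-moves:
  k=0: S(0,0) = 9.2200
  k=1: S(1,0) = 12.4457; S(1,1) = 6.8303
  k=2: S(2,0) = 16.7999; S(2,1) = 9.2200; S(2,2) = 5.0600
Terminal payoffs V(N, i) = max(S_T - K, 0):
  V(2,0) = 7.539935; V(2,1) = 0.000000; V(2,2) = 0.000000
Backward induction: V(k, i) = exp(-r*dt) * [p * V(k+1, i) + (1-p) * V(k+1, i+1)].
  V(1,0) = exp(-r*dt) * [p*7.539935 + (1-p)*0.000000] = 3.351993
  V(1,1) = exp(-r*dt) * [p*0.000000 + (1-p)*0.000000] = 0.000000
  V(0,0) = exp(-r*dt) * [p*3.351993 + (1-p)*0.000000] = 1.490180

Answer: Price = V(0,0) = 1.4902


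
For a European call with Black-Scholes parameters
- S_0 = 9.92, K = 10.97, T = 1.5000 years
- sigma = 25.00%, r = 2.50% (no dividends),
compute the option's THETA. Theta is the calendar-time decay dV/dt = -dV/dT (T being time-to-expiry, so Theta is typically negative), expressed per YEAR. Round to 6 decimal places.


Answer: Theta = -0.498365

Derivation:
d1 = -0.0530277068; d2 = -0.3592139247
phi(d1) = 0.3983817741; exp(-qT) = 1.0000000000; exp(-rT) = 0.9631944177
Theta = -S*exp(-qT)*phi(d1)*sigma/(2*sqrt(T)) - r*K*exp(-rT)*N(d2) + q*S*exp(-qT)*N(d1)
N(d1) = 0.4788549160; N(d2) = 0.3597175302; sqrt(T) = 1.2247448714
Term 1 = -9.9200 * 1.0000000000 * 0.3983817741 * 0.2500 / (2 * 1.2247448714) = -0.4033439220
Term 2 = -0.0250 * 10.9700 * 0.9631944177 * 0.3597175302 = -0.0950215687
Term 3 = 0 (no dividend yield, q = 0)
Theta = -0.4033439220 + (-0.0950215687) + (0.0000000000) = -0.498365


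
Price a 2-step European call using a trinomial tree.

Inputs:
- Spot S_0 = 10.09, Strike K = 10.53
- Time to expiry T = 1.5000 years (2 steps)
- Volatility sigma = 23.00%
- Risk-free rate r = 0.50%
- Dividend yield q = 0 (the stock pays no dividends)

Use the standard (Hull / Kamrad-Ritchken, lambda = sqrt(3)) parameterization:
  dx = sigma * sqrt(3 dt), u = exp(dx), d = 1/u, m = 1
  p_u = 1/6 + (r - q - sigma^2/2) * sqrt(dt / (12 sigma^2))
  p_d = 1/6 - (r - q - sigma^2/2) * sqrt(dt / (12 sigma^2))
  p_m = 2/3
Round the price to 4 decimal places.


dt = T/N = 0.750000; dx = sigma*sqrt(3*dt) = 0.345000
u = exp(dx) = 1.411990; d = 1/u = 0.708220
p_u = 0.143351, p_m = 0.666667, p_d = 0.189982
Discount per step: exp(-r*dt) = 0.996257
Stock lattice S(k, j) with j the centered position index:
  k=0: S(0,+0) = 10.0900
  k=1: S(1,-1) = 7.1459; S(1,+0) = 10.0900; S(1,+1) = 14.2470
  k=2: S(2,-2) = 5.0609; S(2,-1) = 7.1459; S(2,+0) = 10.0900; S(2,+1) = 14.2470; S(2,+2) = 20.1166
Terminal payoffs V(N, j) = max(S_T - K, 0):
  V(2,-2) = 0.000000; V(2,-1) = 0.000000; V(2,+0) = 0.000000; V(2,+1) = 3.716978; V(2,+2) = 9.586590
Backward induction: V(k, j) = exp(-r*dt) * [p_u * V(k+1, j+1) + p_m * V(k+1, j) + p_d * V(k+1, j-1)]
  V(1,-1) = exp(-r*dt) * [p_u*0.000000 + p_m*0.000000 + p_d*0.000000] = 0.000000
  V(1,+0) = exp(-r*dt) * [p_u*3.716978 + p_m*0.000000 + p_d*0.000000] = 0.530840
  V(1,+1) = exp(-r*dt) * [p_u*9.586590 + p_m*3.716978 + p_d*0.000000] = 3.837818
  V(0,+0) = exp(-r*dt) * [p_u*3.837818 + p_m*0.530840 + p_d*0.000000] = 0.900666

Answer: Price = V(0,0) = 0.9007


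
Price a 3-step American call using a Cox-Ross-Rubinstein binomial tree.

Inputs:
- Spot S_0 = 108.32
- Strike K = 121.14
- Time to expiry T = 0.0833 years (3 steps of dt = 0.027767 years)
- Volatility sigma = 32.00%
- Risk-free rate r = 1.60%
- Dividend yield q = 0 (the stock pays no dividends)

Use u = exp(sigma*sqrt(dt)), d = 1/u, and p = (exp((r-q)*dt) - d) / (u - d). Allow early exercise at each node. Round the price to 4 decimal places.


dt = T/N = 0.027767
u = exp(sigma*sqrt(dt)) = 1.054770; d = 1/u = 0.948074
p = (exp((r-q)*dt) - d) / (u - d) = 0.490837
Discount per step: exp(-r*dt) = 0.999556
Stock lattice S(k, i) with i counting down-moves:
  k=0: S(0,0) = 108.3200
  k=1: S(1,0) = 114.2527; S(1,1) = 102.6954
  k=2: S(2,0) = 120.5103; S(2,1) = 108.3200; S(2,2) = 97.3628
  k=3: S(3,0) = 127.1106; S(3,1) = 114.2527; S(3,2) = 102.6954; S(3,3) = 92.3072
Terminal payoffs V(N, i) = max(S_T - K, 0):
  V(3,0) = 5.970630; V(3,1) = 0.000000; V(3,2) = 0.000000; V(3,3) = 0.000000
Backward induction: V(k, i) = exp(-r*dt) * [p * V(k+1, i) + (1-p) * V(k+1, i+1)]; then take max(V_cont, immediate exercise) for American.
  V(2,0) = exp(-r*dt) * [p*5.970630 + (1-p)*0.000000] = 2.929306; exercise = 0.000000; V(2,0) = max -> 2.929306
  V(2,1) = exp(-r*dt) * [p*0.000000 + (1-p)*0.000000] = 0.000000; exercise = 0.000000; V(2,1) = max -> 0.000000
  V(2,2) = exp(-r*dt) * [p*0.000000 + (1-p)*0.000000] = 0.000000; exercise = 0.000000; V(2,2) = max -> 0.000000
  V(1,0) = exp(-r*dt) * [p*2.929306 + (1-p)*0.000000] = 1.437174; exercise = 0.000000; V(1,0) = max -> 1.437174
  V(1,1) = exp(-r*dt) * [p*0.000000 + (1-p)*0.000000] = 0.000000; exercise = 0.000000; V(1,1) = max -> 0.000000
  V(0,0) = exp(-r*dt) * [p*1.437174 + (1-p)*0.000000] = 0.705105; exercise = 0.000000; V(0,0) = max -> 0.705105

Answer: Price = V(0,0) = 0.7051


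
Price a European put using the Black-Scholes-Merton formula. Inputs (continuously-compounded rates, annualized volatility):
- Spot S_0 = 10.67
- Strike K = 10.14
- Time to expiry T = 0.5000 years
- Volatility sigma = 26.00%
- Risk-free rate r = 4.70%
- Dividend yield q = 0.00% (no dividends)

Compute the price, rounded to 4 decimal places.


d1 = (ln(S/K) + (r - q + 0.5*sigma^2) * T) / (sigma * sqrt(T)) = 0.49686798
d2 = d1 - sigma * sqrt(T) = 0.31302022
exp(-rT) = 0.97677397; exp(-qT) = 1.00000000
P = K * exp(-rT) * N(-d2) - S_0 * exp(-qT) * N(-d1)
N(-d1) = 0.30964108; N(-d2) = 0.37713265
P = 10.1400 * 0.97677397 * 0.37713265 - 10.6700 * 1.00000000 * 0.30964108 = 0.4314

Answer: Price = 0.4314


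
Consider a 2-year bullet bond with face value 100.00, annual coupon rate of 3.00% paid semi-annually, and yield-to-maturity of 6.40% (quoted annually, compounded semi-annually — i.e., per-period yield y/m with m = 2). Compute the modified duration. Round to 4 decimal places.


Answer: Modified duration = 1.8938

Derivation:
Coupon per period c = face * coupon_rate / m = 1.500000
Periods per year m = 2; per-period yield y/m = 0.032000
Number of cashflows N = 4
Cashflows (t years, CF_t, discount factor 1/(1+y/m)^(m*t), PV):
  t = 0.5000: CF_t = 1.500000, DF = 0.968992, PV = 1.453488
  t = 1.0000: CF_t = 1.500000, DF = 0.938946, PV = 1.408419
  t = 1.5000: CF_t = 1.500000, DF = 0.909831, PV = 1.364747
  t = 2.0000: CF_t = 101.500000, DF = 0.881620, PV = 89.484384
Price P = sum_t PV_t = 93.711038
First compute Macaulay numerator sum_t t * PV_t:
  t * PV_t at t = 0.5000: 0.726744
  t * PV_t at t = 1.0000: 1.408419
  t * PV_t at t = 1.5000: 2.047121
  t * PV_t at t = 2.0000: 178.968768
Macaulay duration D = 183.151052 / 93.711038 = 1.954423
Modified duration = D / (1 + y/m) = 1.954423 / (1 + 0.032000) = 1.893821


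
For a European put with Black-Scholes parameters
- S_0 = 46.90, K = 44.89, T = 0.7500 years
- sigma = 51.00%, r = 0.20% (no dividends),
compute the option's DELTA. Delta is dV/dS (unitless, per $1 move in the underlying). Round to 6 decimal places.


d1 = 0.3234069932; d2 = -0.1182659627
phi(d1) = 0.3786153205; exp(-qT) = 1.0000000000; exp(-rT) = 0.9985011244
N(-d1) = 0.3731935170
Delta = -exp(-qT) * N(-d1) = -1.0000000000 * 0.3731935170 = -0.373194

Answer: Delta = -0.373194


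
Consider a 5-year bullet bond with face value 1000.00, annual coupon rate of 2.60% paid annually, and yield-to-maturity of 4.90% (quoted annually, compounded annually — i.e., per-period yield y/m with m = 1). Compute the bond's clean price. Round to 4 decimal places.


Answer: Price = 900.1462

Derivation:
Coupon per period c = face * coupon_rate / m = 26.000000
Periods per year m = 1; per-period yield y/m = 0.049000
Number of cashflows N = 5
Cashflows (t years, CF_t, discount factor 1/(1+y/m)^(m*t), PV):
  t = 1.0000: CF_t = 26.000000, DF = 0.953289, PV = 24.785510
  t = 2.0000: CF_t = 26.000000, DF = 0.908760, PV = 23.627750
  t = 3.0000: CF_t = 26.000000, DF = 0.866310, PV = 22.524071
  t = 4.0000: CF_t = 26.000000, DF = 0.825844, PV = 21.471945
  t = 5.0000: CF_t = 1026.000000, DF = 0.787268, PV = 807.736894
Price P = sum_t PV_t = 900.146170


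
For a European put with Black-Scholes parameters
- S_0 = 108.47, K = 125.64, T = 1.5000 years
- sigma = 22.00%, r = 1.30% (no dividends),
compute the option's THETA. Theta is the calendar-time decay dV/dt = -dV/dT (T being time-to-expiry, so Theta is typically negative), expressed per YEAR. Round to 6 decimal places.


Answer: Theta = -2.503842

Derivation:
d1 = -0.3382783844; d2 = -0.6077222561
phi(d1) = 0.3767570738; exp(-qT) = 1.0000000000; exp(-rT) = 0.9806888952
Theta = -S*exp(-qT)*phi(d1)*sigma/(2*sqrt(T)) + r*K*exp(-rT)*N(-d2) - q*S*exp(-qT)*N(-d1)
N(-d1) = 0.6324232944; N(-d2) = 0.7283141503; sqrt(T) = 1.2247448714
Term 1 = -108.4700 * 1.0000000000 * 0.3767570738 * 0.2200 / (2 * 1.2247448714) = -3.6704398462
Term 2 = 0.0130 * 125.6400 * 0.9806888952 * 0.7283141503 = 1.1665981557
Term 3 = 0 (no dividend yield, q = 0)
Theta = -3.6704398462 + (1.1665981557) + (0.0000000000) = -2.503842


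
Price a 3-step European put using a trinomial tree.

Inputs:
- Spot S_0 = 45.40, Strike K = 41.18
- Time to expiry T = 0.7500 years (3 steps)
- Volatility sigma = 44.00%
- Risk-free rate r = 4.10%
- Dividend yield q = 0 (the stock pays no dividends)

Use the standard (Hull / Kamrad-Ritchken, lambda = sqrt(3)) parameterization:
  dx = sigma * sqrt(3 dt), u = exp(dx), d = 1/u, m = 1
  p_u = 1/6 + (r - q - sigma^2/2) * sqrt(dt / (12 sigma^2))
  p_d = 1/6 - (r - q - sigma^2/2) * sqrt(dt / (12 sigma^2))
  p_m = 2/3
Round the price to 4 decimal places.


dt = T/N = 0.250000; dx = sigma*sqrt(3*dt) = 0.381051
u = exp(dx) = 1.463823; d = 1/u = 0.683143
p_u = 0.148362, p_m = 0.666667, p_d = 0.184971
Discount per step: exp(-r*dt) = 0.989802
Stock lattice S(k, j) with j the centered position index:
  k=0: S(0,+0) = 45.4000
  k=1: S(1,-1) = 31.0147; S(1,+0) = 45.4000; S(1,+1) = 66.4575
  k=2: S(2,-2) = 21.1875; S(2,-1) = 31.0147; S(2,+0) = 45.4000; S(2,+1) = 66.4575; S(2,+2) = 97.2820
  k=3: S(3,-3) = 14.4741; S(3,-2) = 21.1875; S(3,-1) = 31.0147; S(3,+0) = 45.4000; S(3,+1) = 66.4575; S(3,+2) = 97.2820; S(3,+3) = 142.4037
Terminal payoffs V(N, j) = max(K - S_T, 0):
  V(3,-3) = 26.705933; V(3,-2) = 19.992535; V(3,-1) = 10.165311; V(3,+0) = 0.000000; V(3,+1) = 0.000000; V(3,+2) = 0.000000; V(3,+3) = 0.000000
Backward induction: V(k, j) = exp(-r*dt) * [p_u * V(k+1, j+1) + p_m * V(k+1, j) + p_d * V(k+1, j-1)]
  V(2,-2) = exp(-r*dt) * [p_u*10.165311 + p_m*19.992535 + p_d*26.705933] = 19.574662
  V(2,-1) = exp(-r*dt) * [p_u*0.000000 + p_m*10.165311 + p_d*19.992535] = 10.368100
  V(2,+0) = exp(-r*dt) * [p_u*0.000000 + p_m*0.000000 + p_d*10.165311] = 1.861116
  V(2,+1) = exp(-r*dt) * [p_u*0.000000 + p_m*0.000000 + p_d*0.000000] = 0.000000
  V(2,+2) = exp(-r*dt) * [p_u*0.000000 + p_m*0.000000 + p_d*0.000000] = 0.000000
  V(1,-1) = exp(-r*dt) * [p_u*1.861116 + p_m*10.368100 + p_d*19.574662] = 10.698710
  V(1,+0) = exp(-r*dt) * [p_u*0.000000 + p_m*1.861116 + p_d*10.368100] = 3.126335
  V(1,+1) = exp(-r*dt) * [p_u*0.000000 + p_m*0.000000 + p_d*1.861116] = 0.340743
  V(0,+0) = exp(-r*dt) * [p_u*0.340743 + p_m*3.126335 + p_d*10.698710] = 4.071781

Answer: Price = V(0,0) = 4.0718


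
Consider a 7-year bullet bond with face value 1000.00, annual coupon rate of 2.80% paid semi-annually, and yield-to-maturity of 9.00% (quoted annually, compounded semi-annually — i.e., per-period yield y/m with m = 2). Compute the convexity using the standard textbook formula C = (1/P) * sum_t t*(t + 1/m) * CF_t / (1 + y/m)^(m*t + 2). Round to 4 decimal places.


Answer: Convexity = 41.3044

Derivation:
Coupon per period c = face * coupon_rate / m = 14.000000
Periods per year m = 2; per-period yield y/m = 0.045000
Number of cashflows N = 14
Cashflows (t years, CF_t, discount factor 1/(1+y/m)^(m*t), PV):
  t = 0.5000: CF_t = 14.000000, DF = 0.956938, PV = 13.397129
  t = 1.0000: CF_t = 14.000000, DF = 0.915730, PV = 12.820219
  t = 1.5000: CF_t = 14.000000, DF = 0.876297, PV = 12.268152
  t = 2.0000: CF_t = 14.000000, DF = 0.838561, PV = 11.739859
  t = 2.5000: CF_t = 14.000000, DF = 0.802451, PV = 11.234315
  t = 3.0000: CF_t = 14.000000, DF = 0.767896, PV = 10.750540
  t = 3.5000: CF_t = 14.000000, DF = 0.734828, PV = 10.287598
  t = 4.0000: CF_t = 14.000000, DF = 0.703185, PV = 9.844592
  t = 4.5000: CF_t = 14.000000, DF = 0.672904, PV = 9.420662
  t = 5.0000: CF_t = 14.000000, DF = 0.643928, PV = 9.014988
  t = 5.5000: CF_t = 14.000000, DF = 0.616199, PV = 8.626782
  t = 6.0000: CF_t = 14.000000, DF = 0.589664, PV = 8.255294
  t = 6.5000: CF_t = 14.000000, DF = 0.564272, PV = 7.899803
  t = 7.0000: CF_t = 1014.000000, DF = 0.539973, PV = 547.532482
Price P = sum_t PV_t = 683.092416
Convexity numerator sum_t t*(t + 1/m) * CF_t / (1+y/m)^(m*t + 2):
  t = 0.5000: term = 6.134076
  t = 1.0000: term = 17.609788
  t = 1.5000: term = 33.702944
  t = 2.0000: term = 53.752702
  t = 2.5000: term = 77.156988
  t = 3.0000: term = 103.368214
  t = 3.5000: term = 131.889268
  t = 4.0000: term = 162.269776
  t = 4.5000: term = 194.102603
  t = 5.0000: term = 227.020588
  t = 5.5000: term = 260.693498
  t = 6.0000: term = 294.825183
  t = 6.5000: term = 329.150922
  t = 7.0000: term = 26323.074399
Convexity = (1/P) * sum = 28214.750948 / 683.092416 = 41.304442


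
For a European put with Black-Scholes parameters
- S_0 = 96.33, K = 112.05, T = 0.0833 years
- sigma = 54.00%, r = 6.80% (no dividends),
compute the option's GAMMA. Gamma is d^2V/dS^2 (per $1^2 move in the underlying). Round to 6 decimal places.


d1 = -0.8556494101; d2 = -1.0115028027
phi(d1) = 0.2766487883; exp(-qT) = 1.0000000000; exp(-rT) = 0.9943516125
Gamma = exp(-qT) * phi(d1) / (S * sigma * sqrt(T)) = 1.0000000000 * 0.2766487883 / (96.3300 * 0.5400 * 0.2886173938) = 0.018427

Answer: Gamma = 0.018427


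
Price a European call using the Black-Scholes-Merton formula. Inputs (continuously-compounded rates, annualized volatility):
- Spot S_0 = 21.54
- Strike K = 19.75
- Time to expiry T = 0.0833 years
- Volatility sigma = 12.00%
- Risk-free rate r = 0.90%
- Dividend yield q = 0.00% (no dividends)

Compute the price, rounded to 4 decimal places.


d1 = (ln(S/K) + (r - q + 0.5*sigma^2) * T) / (sigma * sqrt(T)) = 2.54395734
d2 = d1 - sigma * sqrt(T) = 2.50932325
exp(-rT) = 0.99925058; exp(-qT) = 1.00000000
C = S_0 * exp(-qT) * N(d1) - K * exp(-rT) * N(d2)
N(d1) = 0.99451978; N(d2) = 0.99395186
C = 21.5400 * 1.00000000 * 0.99451978 - 19.7500 * 0.99925058 * 0.99395186 = 1.8061

Answer: Price = 1.8061


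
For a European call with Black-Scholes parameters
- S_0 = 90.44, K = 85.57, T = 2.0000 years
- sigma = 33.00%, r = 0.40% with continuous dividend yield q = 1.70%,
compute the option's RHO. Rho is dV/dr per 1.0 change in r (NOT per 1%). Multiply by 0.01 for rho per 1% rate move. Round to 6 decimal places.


d1 = 0.2962389425; d2 = -0.1704515330
phi(d1) = 0.3818156843; exp(-qT) = 0.9665715046; exp(-rT) = 0.9920319148
N(d2) = 0.4323275238
Rho = K*T*exp(-rT)*N(d2) = 85.5700 * 2.0000 * 0.9920319148 * 0.4323275238 = 73.398985

Answer: Rho = 73.398985


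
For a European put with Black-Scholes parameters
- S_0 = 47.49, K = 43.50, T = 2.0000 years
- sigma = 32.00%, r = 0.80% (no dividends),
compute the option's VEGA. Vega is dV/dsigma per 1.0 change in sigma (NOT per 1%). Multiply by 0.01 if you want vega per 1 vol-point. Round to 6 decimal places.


Answer: Vega = 24.152587

Derivation:
d1 = 0.4555496204; d2 = 0.0030012804
phi(d1) = 0.3596221934; exp(-qT) = 1.0000000000; exp(-rT) = 0.9841273201
Vega = S * exp(-qT) * phi(d1) * sqrt(T) = 47.4900 * 1.0000000000 * 0.3596221934 * 1.4142135624 = 24.152587


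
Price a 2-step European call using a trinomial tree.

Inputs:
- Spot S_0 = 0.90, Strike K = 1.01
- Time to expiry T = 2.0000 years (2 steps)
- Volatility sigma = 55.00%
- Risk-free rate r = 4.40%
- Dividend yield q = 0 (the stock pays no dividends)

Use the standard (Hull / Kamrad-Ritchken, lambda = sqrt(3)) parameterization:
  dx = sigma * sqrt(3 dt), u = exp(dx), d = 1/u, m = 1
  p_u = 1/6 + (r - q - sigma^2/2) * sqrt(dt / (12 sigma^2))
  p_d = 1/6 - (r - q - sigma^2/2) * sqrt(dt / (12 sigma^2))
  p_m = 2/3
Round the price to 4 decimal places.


dt = T/N = 1.000000; dx = sigma*sqrt(3*dt) = 0.952628
u = exp(dx) = 2.592514; d = 1/u = 0.385726
p_u = 0.110375, p_m = 0.666667, p_d = 0.222958
Discount per step: exp(-r*dt) = 0.956954
Stock lattice S(k, j) with j the centered position index:
  k=0: S(0,+0) = 0.9000
  k=1: S(1,-1) = 0.3472; S(1,+0) = 0.9000; S(1,+1) = 2.3333
  k=2: S(2,-2) = 0.1339; S(2,-1) = 0.3472; S(2,+0) = 0.9000; S(2,+1) = 2.3333; S(2,+2) = 6.0490
Terminal payoffs V(N, j) = max(S_T - K, 0):
  V(2,-2) = 0.000000; V(2,-1) = 0.000000; V(2,+0) = 0.000000; V(2,+1) = 1.323262; V(2,+2) = 5.039015
Backward induction: V(k, j) = exp(-r*dt) * [p_u * V(k+1, j+1) + p_m * V(k+1, j) + p_d * V(k+1, j-1)]
  V(1,-1) = exp(-r*dt) * [p_u*0.000000 + p_m*0.000000 + p_d*0.000000] = 0.000000
  V(1,+0) = exp(-r*dt) * [p_u*1.323262 + p_m*0.000000 + p_d*0.000000] = 0.139768
  V(1,+1) = exp(-r*dt) * [p_u*5.039015 + p_m*1.323262 + p_d*0.000000] = 1.376441
  V(0,+0) = exp(-r*dt) * [p_u*1.376441 + p_m*0.139768 + p_d*0.000000] = 0.234553

Answer: Price = V(0,0) = 0.2346


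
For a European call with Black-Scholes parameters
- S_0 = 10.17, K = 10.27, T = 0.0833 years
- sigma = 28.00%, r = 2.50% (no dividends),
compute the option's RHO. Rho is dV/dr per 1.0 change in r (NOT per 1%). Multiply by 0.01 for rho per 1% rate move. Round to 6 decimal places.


Answer: Rho = 0.380774

Derivation:
d1 = -0.0549040501; d2 = -0.1357169204
phi(d1) = 0.3983414366; exp(-qT) = 1.0000000000; exp(-rT) = 0.9979196669
N(d2) = 0.4460225355
Rho = K*T*exp(-rT)*N(d2) = 10.2700 * 0.0833 * 0.9979196669 * 0.4460225355 = 0.380774


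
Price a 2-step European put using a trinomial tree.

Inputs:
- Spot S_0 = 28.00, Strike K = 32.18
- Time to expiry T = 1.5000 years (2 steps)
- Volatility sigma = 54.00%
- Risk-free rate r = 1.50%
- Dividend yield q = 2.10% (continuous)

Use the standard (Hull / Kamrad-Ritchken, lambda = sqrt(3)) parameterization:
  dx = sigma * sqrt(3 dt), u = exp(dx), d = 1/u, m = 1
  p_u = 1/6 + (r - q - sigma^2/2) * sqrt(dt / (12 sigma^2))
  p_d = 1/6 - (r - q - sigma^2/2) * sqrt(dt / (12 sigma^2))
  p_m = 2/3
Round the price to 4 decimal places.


Answer: Price = V(0,0) = 9.5581

Derivation:
dt = T/N = 0.750000; dx = sigma*sqrt(3*dt) = 0.810000
u = exp(dx) = 2.247908; d = 1/u = 0.444858
p_u = 0.096389, p_m = 0.666667, p_d = 0.236944
Discount per step: exp(-r*dt) = 0.988813
Stock lattice S(k, j) with j the centered position index:
  k=0: S(0,+0) = 28.0000
  k=1: S(1,-1) = 12.4560; S(1,+0) = 28.0000; S(1,+1) = 62.9414
  k=2: S(2,-2) = 5.5412; S(2,-1) = 12.4560; S(2,+0) = 28.0000; S(2,+1) = 62.9414; S(2,+2) = 141.4865
Terminal payoffs V(N, j) = max(K - S_T, 0):
  V(2,-2) = 26.638836; V(2,-1) = 19.723974; V(2,+0) = 4.180000; V(2,+1) = 0.000000; V(2,+2) = 0.000000
Backward induction: V(k, j) = exp(-r*dt) * [p_u * V(k+1, j+1) + p_m * V(k+1, j) + p_d * V(k+1, j-1)]
  V(1,-1) = exp(-r*dt) * [p_u*4.180000 + p_m*19.723974 + p_d*26.638836] = 19.641927
  V(1,+0) = exp(-r*dt) * [p_u*0.000000 + p_m*4.180000 + p_d*19.723974] = 7.376696
  V(1,+1) = exp(-r*dt) * [p_u*0.000000 + p_m*0.000000 + p_d*4.180000] = 0.979348
  V(0,+0) = exp(-r*dt) * [p_u*0.979348 + p_m*7.376696 + p_d*19.641927] = 9.558105


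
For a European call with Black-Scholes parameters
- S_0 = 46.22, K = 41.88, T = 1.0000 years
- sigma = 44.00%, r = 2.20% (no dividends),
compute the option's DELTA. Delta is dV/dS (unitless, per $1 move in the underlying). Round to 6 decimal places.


d1 = 0.4941004974; d2 = 0.0541004974
phi(d1) = 0.3530992204; exp(-qT) = 1.0000000000; exp(-rT) = 0.9782402351
N(d1) = 0.6893823967
Delta = exp(-qT) * N(d1) = 1.0000000000 * 0.6893823967 = 0.689382

Answer: Delta = 0.689382


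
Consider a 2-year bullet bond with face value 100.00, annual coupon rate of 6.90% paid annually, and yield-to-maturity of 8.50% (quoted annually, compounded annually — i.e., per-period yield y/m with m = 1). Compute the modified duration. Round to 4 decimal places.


Coupon per period c = face * coupon_rate / m = 6.900000
Periods per year m = 1; per-period yield y/m = 0.085000
Number of cashflows N = 2
Cashflows (t years, CF_t, discount factor 1/(1+y/m)^(m*t), PV):
  t = 1.0000: CF_t = 6.900000, DF = 0.921659, PV = 6.359447
  t = 2.0000: CF_t = 106.900000, DF = 0.849455, PV = 90.806770
Price P = sum_t PV_t = 97.166217
First compute Macaulay numerator sum_t t * PV_t:
  t * PV_t at t = 1.0000: 6.359447
  t * PV_t at t = 2.0000: 181.613540
Macaulay duration D = 187.972987 / 97.166217 = 1.934551
Modified duration = D / (1 + y/m) = 1.934551 / (1 + 0.085000) = 1.782996

Answer: Modified duration = 1.7830


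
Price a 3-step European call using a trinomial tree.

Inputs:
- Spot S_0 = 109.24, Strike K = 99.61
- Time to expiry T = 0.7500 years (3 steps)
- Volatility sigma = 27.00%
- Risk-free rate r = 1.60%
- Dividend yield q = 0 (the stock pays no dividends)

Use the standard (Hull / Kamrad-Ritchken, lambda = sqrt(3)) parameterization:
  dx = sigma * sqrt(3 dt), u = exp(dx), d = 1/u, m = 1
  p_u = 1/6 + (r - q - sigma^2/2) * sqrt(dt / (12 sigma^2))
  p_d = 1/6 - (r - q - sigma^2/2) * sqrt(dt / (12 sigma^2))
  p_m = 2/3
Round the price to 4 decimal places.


Answer: Price = V(0,0) = 16.2759

Derivation:
dt = T/N = 0.250000; dx = sigma*sqrt(3*dt) = 0.233827
u = exp(dx) = 1.263426; d = 1/u = 0.791499
p_u = 0.155734, p_m = 0.666667, p_d = 0.177599
Discount per step: exp(-r*dt) = 0.996008
Stock lattice S(k, j) with j the centered position index:
  k=0: S(0,+0) = 109.2400
  k=1: S(1,-1) = 86.4633; S(1,+0) = 109.2400; S(1,+1) = 138.0166
  k=2: S(2,-2) = 68.4356; S(2,-1) = 86.4633; S(2,+0) = 109.2400; S(2,+1) = 138.0166; S(2,+2) = 174.3738
  k=3: S(3,-3) = 54.1667; S(3,-2) = 68.4356; S(3,-1) = 86.4633; S(3,+0) = 109.2400; S(3,+1) = 138.0166; S(3,+2) = 174.3738; S(3,+3) = 220.3083
Terminal payoffs V(N, j) = max(S_T - K, 0):
  V(3,-3) = 0.000000; V(3,-2) = 0.000000; V(3,-1) = 0.000000; V(3,+0) = 9.630000; V(3,+1) = 38.406626; V(3,+2) = 74.763755; V(3,+3) = 120.698288
Backward induction: V(k, j) = exp(-r*dt) * [p_u * V(k+1, j+1) + p_m * V(k+1, j) + p_d * V(k+1, j-1)]
  V(2,-2) = exp(-r*dt) * [p_u*0.000000 + p_m*0.000000 + p_d*0.000000] = 0.000000
  V(2,-1) = exp(-r*dt) * [p_u*9.630000 + p_m*0.000000 + p_d*0.000000] = 1.493736
  V(2,+0) = exp(-r*dt) * [p_u*38.406626 + p_m*9.630000 + p_d*0.000000] = 12.351728
  V(2,+1) = exp(-r*dt) * [p_u*74.763755 + p_m*38.406626 + p_d*9.630000] = 38.802465
  V(2,+2) = exp(-r*dt) * [p_u*120.698288 + p_m*74.763755 + p_d*38.406626] = 75.159119
  V(1,-1) = exp(-r*dt) * [p_u*12.351728 + p_m*1.493736 + p_d*0.000000] = 2.907759
  V(1,+0) = exp(-r*dt) * [p_u*38.802465 + p_m*12.351728 + p_d*1.493736] = 14.484597
  V(1,+1) = exp(-r*dt) * [p_u*75.159119 + p_m*38.802465 + p_d*12.351728] = 39.608076
  V(0,+0) = exp(-r*dt) * [p_u*39.608076 + p_m*14.484597 + p_d*2.907759] = 16.275920


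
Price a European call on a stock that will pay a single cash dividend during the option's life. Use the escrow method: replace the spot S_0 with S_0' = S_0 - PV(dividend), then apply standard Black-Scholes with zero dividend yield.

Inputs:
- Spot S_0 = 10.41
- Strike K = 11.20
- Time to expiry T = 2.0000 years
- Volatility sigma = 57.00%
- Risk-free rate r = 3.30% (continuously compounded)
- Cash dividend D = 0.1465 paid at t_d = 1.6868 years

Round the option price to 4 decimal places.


Answer: Price = 3.1436

Derivation:
PV(D) = D * exp(-r * t_d) = 0.1465 * 0.94585651 = 0.13856798
S_0' = S_0 - PV(D) = 10.4100 - 0.13856798 = 10.27143202
d1 = (ln(S_0'/K) + (r + sigma^2/2)*T) / (sigma*sqrt(T)) = 0.37756112
d2 = d1 - sigma*sqrt(T) = -0.42854061
exp(-rT) = 0.93613086
N(d1) = 0.64712167; N(d2) = 0.33412879
C = S_0' * N(d1) - K * exp(-rT) * N(d2) = 10.27143202 * 0.64712167 - 11.2000 * 0.93613086 * 0.33412879 = 3.1436


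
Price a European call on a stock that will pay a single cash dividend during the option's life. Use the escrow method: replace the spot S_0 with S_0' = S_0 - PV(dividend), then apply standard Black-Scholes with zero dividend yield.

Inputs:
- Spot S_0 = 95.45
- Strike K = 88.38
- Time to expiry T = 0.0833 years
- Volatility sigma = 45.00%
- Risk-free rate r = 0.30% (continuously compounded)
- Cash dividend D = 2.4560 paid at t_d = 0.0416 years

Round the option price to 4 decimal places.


Answer: Price = 7.3719

Derivation:
PV(D) = D * exp(-r * t_d) = 2.4560 * 0.99987521 = 2.45569351
S_0' = S_0 - PV(D) = 95.4500 - 2.45569351 = 92.99430649
d1 = (ln(S_0'/K) + (r + sigma^2/2)*T) / (sigma*sqrt(T)) = 0.45871260
d2 = d1 - sigma*sqrt(T) = 0.32883477
exp(-rT) = 0.99975013
N(d1) = 0.67677972; N(d2) = 0.62885971
C = S_0' * N(d1) - K * exp(-rT) * N(d2) = 92.99430649 * 0.67677972 - 88.3800 * 0.99975013 * 0.62885971 = 7.3719


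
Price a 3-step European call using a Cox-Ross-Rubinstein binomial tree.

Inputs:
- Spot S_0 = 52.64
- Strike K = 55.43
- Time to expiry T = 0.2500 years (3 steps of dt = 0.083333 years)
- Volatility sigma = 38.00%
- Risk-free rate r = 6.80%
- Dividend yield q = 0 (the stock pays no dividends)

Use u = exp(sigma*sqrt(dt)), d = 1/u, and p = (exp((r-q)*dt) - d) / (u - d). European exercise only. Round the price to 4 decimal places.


Answer: Price = V(0,0) = 3.3757

Derivation:
dt = T/N = 0.083333
u = exp(sigma*sqrt(dt)) = 1.115939; d = 1/u = 0.896106
p = (exp((r-q)*dt) - d) / (u - d) = 0.498454
Discount per step: exp(-r*dt) = 0.994349
Stock lattice S(k, i) with i counting down-moves:
  k=0: S(0,0) = 52.6400
  k=1: S(1,0) = 58.7430; S(1,1) = 47.1710
  k=2: S(2,0) = 65.5537; S(2,1) = 52.6400; S(2,2) = 42.2702
  k=3: S(3,0) = 73.1539; S(3,1) = 58.7430; S(3,2) = 47.1710; S(3,3) = 37.8786
Terminal payoffs V(N, i) = max(S_T - K, 0):
  V(3,0) = 17.723937; V(3,1) = 3.313049; V(3,2) = 0.000000; V(3,3) = 0.000000
Backward induction: V(k, i) = exp(-r*dt) * [p * V(k+1, i) + (1-p) * V(k+1, i+1)].
  V(2,0) = exp(-r*dt) * [p*17.723937 + (1-p)*3.313049] = 10.436898
  V(2,1) = exp(-r*dt) * [p*3.313049 + (1-p)*0.000000] = 1.642070
  V(2,2) = exp(-r*dt) * [p*0.000000 + (1-p)*0.000000] = 0.000000
  V(1,0) = exp(-r*dt) * [p*10.436898 + (1-p)*1.642070] = 5.991833
  V(1,1) = exp(-r*dt) * [p*1.642070 + (1-p)*0.000000] = 0.813871
  V(0,0) = exp(-r*dt) * [p*5.991833 + (1-p)*0.813871] = 3.375662


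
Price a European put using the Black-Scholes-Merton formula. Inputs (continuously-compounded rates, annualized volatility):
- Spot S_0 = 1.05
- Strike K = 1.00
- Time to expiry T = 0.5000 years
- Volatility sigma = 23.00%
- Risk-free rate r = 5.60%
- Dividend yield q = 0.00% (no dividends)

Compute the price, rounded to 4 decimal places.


d1 = (ln(S/K) + (r - q + 0.5*sigma^2) * T) / (sigma * sqrt(T)) = 0.55348116
d2 = d1 - sigma * sqrt(T) = 0.39084660
exp(-rT) = 0.97238837; exp(-qT) = 1.00000000
P = K * exp(-rT) * N(-d2) - S_0 * exp(-qT) * N(-d1)
N(-d1) = 0.28996699; N(-d2) = 0.34795531
P = 1.0000 * 0.97238837 * 0.34795531 - 1.0500 * 1.00000000 * 0.28996699 = 0.0339

Answer: Price = 0.0339


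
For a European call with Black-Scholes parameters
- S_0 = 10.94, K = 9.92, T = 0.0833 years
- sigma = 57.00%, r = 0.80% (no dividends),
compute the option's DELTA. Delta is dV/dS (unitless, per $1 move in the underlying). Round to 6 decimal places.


Answer: Delta = 0.752139

Derivation:
d1 = 0.6812355267; d2 = 0.5167236122
phi(d1) = 0.3163267899; exp(-qT) = 1.0000000000; exp(-rT) = 0.9993338220
N(d1) = 0.7521387642
Delta = exp(-qT) * N(d1) = 1.0000000000 * 0.7521387642 = 0.752139


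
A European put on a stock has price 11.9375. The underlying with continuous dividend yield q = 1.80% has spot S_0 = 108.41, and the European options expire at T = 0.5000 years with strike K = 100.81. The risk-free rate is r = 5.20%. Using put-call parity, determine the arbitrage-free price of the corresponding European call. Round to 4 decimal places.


Put-call parity: C - P = S_0 * exp(-qT) - K * exp(-rT).
S_0 * exp(-qT) = 108.4100 * 0.99104038 = 107.43868746
K * exp(-rT) = 100.8100 * 0.97433509 = 98.22272038
C = P + S*exp(-qT) - K*exp(-rT)
C = 11.9375 + 107.43868746 - 98.22272038 = 21.1535

Answer: Call price = 21.1535


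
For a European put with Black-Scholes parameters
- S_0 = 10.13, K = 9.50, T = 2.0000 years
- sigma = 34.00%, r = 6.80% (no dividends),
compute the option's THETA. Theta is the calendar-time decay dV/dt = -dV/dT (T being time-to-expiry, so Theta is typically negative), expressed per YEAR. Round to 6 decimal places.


Answer: Theta = -0.148994

Derivation:
d1 = 0.6567972144; d2 = 0.1759646032
phi(d1) = 0.3215411262; exp(-qT) = 1.0000000000; exp(-rT) = 0.8728426325
Theta = -S*exp(-qT)*phi(d1)*sigma/(2*sqrt(T)) + r*K*exp(-rT)*N(-d2) - q*S*exp(-qT)*N(-d1)
N(-d1) = 0.2556556578; N(-d2) = 0.4301608755; sqrt(T) = 1.4142135624
Term 1 = -10.1300 * 1.0000000000 * 0.3215411262 * 0.3400 / (2 * 1.4142135624) = -0.3915433907
Term 2 = 0.0680 * 9.5000 * 0.8728426325 * 0.4301608755 = 0.2425489371
Term 3 = 0 (no dividend yield, q = 0)
Theta = -0.3915433907 + (0.2425489371) + (0.0000000000) = -0.148994


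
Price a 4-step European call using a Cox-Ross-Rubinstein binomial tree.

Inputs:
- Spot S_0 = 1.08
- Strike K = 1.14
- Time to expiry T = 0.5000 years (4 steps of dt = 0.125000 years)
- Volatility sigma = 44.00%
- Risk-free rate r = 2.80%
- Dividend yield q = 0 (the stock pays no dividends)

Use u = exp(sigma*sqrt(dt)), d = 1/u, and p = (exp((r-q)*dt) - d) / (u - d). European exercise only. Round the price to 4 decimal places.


dt = T/N = 0.125000
u = exp(sigma*sqrt(dt)) = 1.168316; d = 1/u = 0.855933
p = (exp((r-q)*dt) - d) / (u - d) = 0.472411
Discount per step: exp(-r*dt) = 0.996506
Stock lattice S(k, i) with i counting down-moves:
  k=0: S(0,0) = 1.0800
  k=1: S(1,0) = 1.2618; S(1,1) = 0.9244
  k=2: S(2,0) = 1.4742; S(2,1) = 1.0800; S(2,2) = 0.7912
  k=3: S(3,0) = 1.7223; S(3,1) = 1.2618; S(3,2) = 0.9244; S(3,3) = 0.6772
  k=4: S(4,0) = 2.0122; S(4,1) = 1.4742; S(4,2) = 1.0800; S(4,3) = 0.7912; S(4,4) = 0.5797
Terminal payoffs V(N, i) = max(S_T - K, 0):
  V(4,0) = 0.872173; V(4,1) = 0.334160; V(4,2) = 0.000000; V(4,3) = 0.000000; V(4,4) = 0.000000
Backward induction: V(k, i) = exp(-r*dt) * [p * V(k+1, i) + (1-p) * V(k+1, i+1)].
  V(3,0) = exp(-r*dt) * [p*0.872173 + (1-p)*0.334160] = 0.586267
  V(3,1) = exp(-r*dt) * [p*0.334160 + (1-p)*0.000000] = 0.157309
  V(3,2) = exp(-r*dt) * [p*0.000000 + (1-p)*0.000000] = 0.000000
  V(3,3) = exp(-r*dt) * [p*0.000000 + (1-p)*0.000000] = 0.000000
  V(2,0) = exp(-r*dt) * [p*0.586267 + (1-p)*0.157309] = 0.358696
  V(2,1) = exp(-r*dt) * [p*0.157309 + (1-p)*0.000000] = 0.074055
  V(2,2) = exp(-r*dt) * [p*0.000000 + (1-p)*0.000000] = 0.000000
  V(1,0) = exp(-r*dt) * [p*0.358696 + (1-p)*0.074055] = 0.207794
  V(1,1) = exp(-r*dt) * [p*0.074055 + (1-p)*0.000000] = 0.034862
  V(0,0) = exp(-r*dt) * [p*0.207794 + (1-p)*0.034862] = 0.116150

Answer: Price = V(0,0) = 0.1161
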